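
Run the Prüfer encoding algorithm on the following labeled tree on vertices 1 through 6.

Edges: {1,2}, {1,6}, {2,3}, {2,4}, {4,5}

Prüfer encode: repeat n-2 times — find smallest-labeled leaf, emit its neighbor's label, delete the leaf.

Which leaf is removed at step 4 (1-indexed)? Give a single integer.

Step 1: current leaves = {3,5,6}. Remove leaf 3 (neighbor: 2).
Step 2: current leaves = {5,6}. Remove leaf 5 (neighbor: 4).
Step 3: current leaves = {4,6}. Remove leaf 4 (neighbor: 2).
Step 4: current leaves = {2,6}. Remove leaf 2 (neighbor: 1).

Answer: 2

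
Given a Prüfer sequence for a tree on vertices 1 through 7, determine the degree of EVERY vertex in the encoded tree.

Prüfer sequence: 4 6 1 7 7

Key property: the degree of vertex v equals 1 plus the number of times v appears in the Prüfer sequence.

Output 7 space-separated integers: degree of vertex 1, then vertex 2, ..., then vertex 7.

p_1 = 4: count[4] becomes 1
p_2 = 6: count[6] becomes 1
p_3 = 1: count[1] becomes 1
p_4 = 7: count[7] becomes 1
p_5 = 7: count[7] becomes 2
Degrees (1 + count): deg[1]=1+1=2, deg[2]=1+0=1, deg[3]=1+0=1, deg[4]=1+1=2, deg[5]=1+0=1, deg[6]=1+1=2, deg[7]=1+2=3

Answer: 2 1 1 2 1 2 3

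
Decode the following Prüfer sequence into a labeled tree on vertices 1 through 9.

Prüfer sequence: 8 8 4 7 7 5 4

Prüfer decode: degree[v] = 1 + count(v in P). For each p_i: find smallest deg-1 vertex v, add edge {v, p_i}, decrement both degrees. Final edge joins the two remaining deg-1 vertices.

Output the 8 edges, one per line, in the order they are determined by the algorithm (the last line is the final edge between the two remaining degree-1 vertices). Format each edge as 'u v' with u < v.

Initial degrees: {1:1, 2:1, 3:1, 4:3, 5:2, 6:1, 7:3, 8:3, 9:1}
Step 1: smallest deg-1 vertex = 1, p_1 = 8. Add edge {1,8}. Now deg[1]=0, deg[8]=2.
Step 2: smallest deg-1 vertex = 2, p_2 = 8. Add edge {2,8}. Now deg[2]=0, deg[8]=1.
Step 3: smallest deg-1 vertex = 3, p_3 = 4. Add edge {3,4}. Now deg[3]=0, deg[4]=2.
Step 4: smallest deg-1 vertex = 6, p_4 = 7. Add edge {6,7}. Now deg[6]=0, deg[7]=2.
Step 5: smallest deg-1 vertex = 8, p_5 = 7. Add edge {7,8}. Now deg[8]=0, deg[7]=1.
Step 6: smallest deg-1 vertex = 7, p_6 = 5. Add edge {5,7}. Now deg[7]=0, deg[5]=1.
Step 7: smallest deg-1 vertex = 5, p_7 = 4. Add edge {4,5}. Now deg[5]=0, deg[4]=1.
Final: two remaining deg-1 vertices are 4, 9. Add edge {4,9}.

Answer: 1 8
2 8
3 4
6 7
7 8
5 7
4 5
4 9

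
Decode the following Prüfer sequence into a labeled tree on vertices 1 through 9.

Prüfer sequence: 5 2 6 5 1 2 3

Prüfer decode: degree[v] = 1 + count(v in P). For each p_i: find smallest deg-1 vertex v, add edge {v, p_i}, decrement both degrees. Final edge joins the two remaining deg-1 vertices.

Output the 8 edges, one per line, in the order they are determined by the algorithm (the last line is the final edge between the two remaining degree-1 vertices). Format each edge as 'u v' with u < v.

Initial degrees: {1:2, 2:3, 3:2, 4:1, 5:3, 6:2, 7:1, 8:1, 9:1}
Step 1: smallest deg-1 vertex = 4, p_1 = 5. Add edge {4,5}. Now deg[4]=0, deg[5]=2.
Step 2: smallest deg-1 vertex = 7, p_2 = 2. Add edge {2,7}. Now deg[7]=0, deg[2]=2.
Step 3: smallest deg-1 vertex = 8, p_3 = 6. Add edge {6,8}. Now deg[8]=0, deg[6]=1.
Step 4: smallest deg-1 vertex = 6, p_4 = 5. Add edge {5,6}. Now deg[6]=0, deg[5]=1.
Step 5: smallest deg-1 vertex = 5, p_5 = 1. Add edge {1,5}. Now deg[5]=0, deg[1]=1.
Step 6: smallest deg-1 vertex = 1, p_6 = 2. Add edge {1,2}. Now deg[1]=0, deg[2]=1.
Step 7: smallest deg-1 vertex = 2, p_7 = 3. Add edge {2,3}. Now deg[2]=0, deg[3]=1.
Final: two remaining deg-1 vertices are 3, 9. Add edge {3,9}.

Answer: 4 5
2 7
6 8
5 6
1 5
1 2
2 3
3 9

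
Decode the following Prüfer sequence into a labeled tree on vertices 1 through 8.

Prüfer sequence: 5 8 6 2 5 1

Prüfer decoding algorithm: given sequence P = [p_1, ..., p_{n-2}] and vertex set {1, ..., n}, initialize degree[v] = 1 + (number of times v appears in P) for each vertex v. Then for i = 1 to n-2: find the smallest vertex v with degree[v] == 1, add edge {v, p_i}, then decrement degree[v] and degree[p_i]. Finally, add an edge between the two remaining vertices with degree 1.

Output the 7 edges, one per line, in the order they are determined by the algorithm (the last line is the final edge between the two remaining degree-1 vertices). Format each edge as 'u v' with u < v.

Answer: 3 5
4 8
6 7
2 6
2 5
1 5
1 8

Derivation:
Initial degrees: {1:2, 2:2, 3:1, 4:1, 5:3, 6:2, 7:1, 8:2}
Step 1: smallest deg-1 vertex = 3, p_1 = 5. Add edge {3,5}. Now deg[3]=0, deg[5]=2.
Step 2: smallest deg-1 vertex = 4, p_2 = 8. Add edge {4,8}. Now deg[4]=0, deg[8]=1.
Step 3: smallest deg-1 vertex = 7, p_3 = 6. Add edge {6,7}. Now deg[7]=0, deg[6]=1.
Step 4: smallest deg-1 vertex = 6, p_4 = 2. Add edge {2,6}. Now deg[6]=0, deg[2]=1.
Step 5: smallest deg-1 vertex = 2, p_5 = 5. Add edge {2,5}. Now deg[2]=0, deg[5]=1.
Step 6: smallest deg-1 vertex = 5, p_6 = 1. Add edge {1,5}. Now deg[5]=0, deg[1]=1.
Final: two remaining deg-1 vertices are 1, 8. Add edge {1,8}.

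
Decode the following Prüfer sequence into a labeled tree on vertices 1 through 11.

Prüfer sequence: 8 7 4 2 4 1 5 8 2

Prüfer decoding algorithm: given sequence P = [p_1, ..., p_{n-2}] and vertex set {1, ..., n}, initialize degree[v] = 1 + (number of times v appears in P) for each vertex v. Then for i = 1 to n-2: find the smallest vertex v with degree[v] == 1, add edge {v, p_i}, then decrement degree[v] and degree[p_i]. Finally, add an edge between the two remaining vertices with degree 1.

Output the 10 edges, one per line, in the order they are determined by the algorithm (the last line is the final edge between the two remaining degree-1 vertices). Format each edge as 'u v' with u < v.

Answer: 3 8
6 7
4 7
2 9
4 10
1 4
1 5
5 8
2 8
2 11

Derivation:
Initial degrees: {1:2, 2:3, 3:1, 4:3, 5:2, 6:1, 7:2, 8:3, 9:1, 10:1, 11:1}
Step 1: smallest deg-1 vertex = 3, p_1 = 8. Add edge {3,8}. Now deg[3]=0, deg[8]=2.
Step 2: smallest deg-1 vertex = 6, p_2 = 7. Add edge {6,7}. Now deg[6]=0, deg[7]=1.
Step 3: smallest deg-1 vertex = 7, p_3 = 4. Add edge {4,7}. Now deg[7]=0, deg[4]=2.
Step 4: smallest deg-1 vertex = 9, p_4 = 2. Add edge {2,9}. Now deg[9]=0, deg[2]=2.
Step 5: smallest deg-1 vertex = 10, p_5 = 4. Add edge {4,10}. Now deg[10]=0, deg[4]=1.
Step 6: smallest deg-1 vertex = 4, p_6 = 1. Add edge {1,4}. Now deg[4]=0, deg[1]=1.
Step 7: smallest deg-1 vertex = 1, p_7 = 5. Add edge {1,5}. Now deg[1]=0, deg[5]=1.
Step 8: smallest deg-1 vertex = 5, p_8 = 8. Add edge {5,8}. Now deg[5]=0, deg[8]=1.
Step 9: smallest deg-1 vertex = 8, p_9 = 2. Add edge {2,8}. Now deg[8]=0, deg[2]=1.
Final: two remaining deg-1 vertices are 2, 11. Add edge {2,11}.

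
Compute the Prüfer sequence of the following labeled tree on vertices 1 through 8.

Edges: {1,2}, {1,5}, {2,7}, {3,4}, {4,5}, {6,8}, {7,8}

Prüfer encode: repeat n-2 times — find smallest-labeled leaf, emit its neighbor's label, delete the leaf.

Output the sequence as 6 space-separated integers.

Answer: 4 5 1 2 7 8

Derivation:
Step 1: leaves = {3,6}. Remove smallest leaf 3, emit neighbor 4.
Step 2: leaves = {4,6}. Remove smallest leaf 4, emit neighbor 5.
Step 3: leaves = {5,6}. Remove smallest leaf 5, emit neighbor 1.
Step 4: leaves = {1,6}. Remove smallest leaf 1, emit neighbor 2.
Step 5: leaves = {2,6}. Remove smallest leaf 2, emit neighbor 7.
Step 6: leaves = {6,7}. Remove smallest leaf 6, emit neighbor 8.
Done: 2 vertices remain (7, 8). Sequence = [4 5 1 2 7 8]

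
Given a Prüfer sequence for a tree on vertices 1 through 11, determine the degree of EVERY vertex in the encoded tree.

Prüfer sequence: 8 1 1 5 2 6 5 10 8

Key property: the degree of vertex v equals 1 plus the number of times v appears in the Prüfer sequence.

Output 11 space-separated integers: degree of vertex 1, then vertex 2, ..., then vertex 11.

Answer: 3 2 1 1 3 2 1 3 1 2 1

Derivation:
p_1 = 8: count[8] becomes 1
p_2 = 1: count[1] becomes 1
p_3 = 1: count[1] becomes 2
p_4 = 5: count[5] becomes 1
p_5 = 2: count[2] becomes 1
p_6 = 6: count[6] becomes 1
p_7 = 5: count[5] becomes 2
p_8 = 10: count[10] becomes 1
p_9 = 8: count[8] becomes 2
Degrees (1 + count): deg[1]=1+2=3, deg[2]=1+1=2, deg[3]=1+0=1, deg[4]=1+0=1, deg[5]=1+2=3, deg[6]=1+1=2, deg[7]=1+0=1, deg[8]=1+2=3, deg[9]=1+0=1, deg[10]=1+1=2, deg[11]=1+0=1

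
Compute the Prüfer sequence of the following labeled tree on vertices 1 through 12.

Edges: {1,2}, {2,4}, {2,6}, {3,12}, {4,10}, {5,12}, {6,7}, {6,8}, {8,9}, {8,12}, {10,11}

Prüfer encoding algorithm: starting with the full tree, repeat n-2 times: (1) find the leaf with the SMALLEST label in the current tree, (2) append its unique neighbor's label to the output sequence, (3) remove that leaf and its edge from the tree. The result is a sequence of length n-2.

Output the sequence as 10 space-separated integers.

Answer: 2 12 12 6 8 10 4 2 6 8

Derivation:
Step 1: leaves = {1,3,5,7,9,11}. Remove smallest leaf 1, emit neighbor 2.
Step 2: leaves = {3,5,7,9,11}. Remove smallest leaf 3, emit neighbor 12.
Step 3: leaves = {5,7,9,11}. Remove smallest leaf 5, emit neighbor 12.
Step 4: leaves = {7,9,11,12}. Remove smallest leaf 7, emit neighbor 6.
Step 5: leaves = {9,11,12}. Remove smallest leaf 9, emit neighbor 8.
Step 6: leaves = {11,12}. Remove smallest leaf 11, emit neighbor 10.
Step 7: leaves = {10,12}. Remove smallest leaf 10, emit neighbor 4.
Step 8: leaves = {4,12}. Remove smallest leaf 4, emit neighbor 2.
Step 9: leaves = {2,12}. Remove smallest leaf 2, emit neighbor 6.
Step 10: leaves = {6,12}. Remove smallest leaf 6, emit neighbor 8.
Done: 2 vertices remain (8, 12). Sequence = [2 12 12 6 8 10 4 2 6 8]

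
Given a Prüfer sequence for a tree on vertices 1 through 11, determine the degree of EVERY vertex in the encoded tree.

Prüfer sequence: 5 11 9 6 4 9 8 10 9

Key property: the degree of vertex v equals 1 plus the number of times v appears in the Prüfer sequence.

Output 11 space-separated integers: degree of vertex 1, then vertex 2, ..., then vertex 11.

p_1 = 5: count[5] becomes 1
p_2 = 11: count[11] becomes 1
p_3 = 9: count[9] becomes 1
p_4 = 6: count[6] becomes 1
p_5 = 4: count[4] becomes 1
p_6 = 9: count[9] becomes 2
p_7 = 8: count[8] becomes 1
p_8 = 10: count[10] becomes 1
p_9 = 9: count[9] becomes 3
Degrees (1 + count): deg[1]=1+0=1, deg[2]=1+0=1, deg[3]=1+0=1, deg[4]=1+1=2, deg[5]=1+1=2, deg[6]=1+1=2, deg[7]=1+0=1, deg[8]=1+1=2, deg[9]=1+3=4, deg[10]=1+1=2, deg[11]=1+1=2

Answer: 1 1 1 2 2 2 1 2 4 2 2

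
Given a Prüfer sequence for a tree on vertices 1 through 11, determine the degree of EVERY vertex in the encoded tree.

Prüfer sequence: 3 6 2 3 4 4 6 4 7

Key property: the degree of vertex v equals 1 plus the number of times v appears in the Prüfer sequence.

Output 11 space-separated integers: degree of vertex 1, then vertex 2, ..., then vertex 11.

Answer: 1 2 3 4 1 3 2 1 1 1 1

Derivation:
p_1 = 3: count[3] becomes 1
p_2 = 6: count[6] becomes 1
p_3 = 2: count[2] becomes 1
p_4 = 3: count[3] becomes 2
p_5 = 4: count[4] becomes 1
p_6 = 4: count[4] becomes 2
p_7 = 6: count[6] becomes 2
p_8 = 4: count[4] becomes 3
p_9 = 7: count[7] becomes 1
Degrees (1 + count): deg[1]=1+0=1, deg[2]=1+1=2, deg[3]=1+2=3, deg[4]=1+3=4, deg[5]=1+0=1, deg[6]=1+2=3, deg[7]=1+1=2, deg[8]=1+0=1, deg[9]=1+0=1, deg[10]=1+0=1, deg[11]=1+0=1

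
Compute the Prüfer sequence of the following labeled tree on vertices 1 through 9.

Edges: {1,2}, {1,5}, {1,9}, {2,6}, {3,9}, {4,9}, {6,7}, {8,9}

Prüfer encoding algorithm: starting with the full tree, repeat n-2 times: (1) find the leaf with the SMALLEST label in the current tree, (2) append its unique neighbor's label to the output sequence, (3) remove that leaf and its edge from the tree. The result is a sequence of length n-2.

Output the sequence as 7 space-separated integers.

Answer: 9 9 1 6 2 1 9

Derivation:
Step 1: leaves = {3,4,5,7,8}. Remove smallest leaf 3, emit neighbor 9.
Step 2: leaves = {4,5,7,8}. Remove smallest leaf 4, emit neighbor 9.
Step 3: leaves = {5,7,8}. Remove smallest leaf 5, emit neighbor 1.
Step 4: leaves = {7,8}. Remove smallest leaf 7, emit neighbor 6.
Step 5: leaves = {6,8}. Remove smallest leaf 6, emit neighbor 2.
Step 6: leaves = {2,8}. Remove smallest leaf 2, emit neighbor 1.
Step 7: leaves = {1,8}. Remove smallest leaf 1, emit neighbor 9.
Done: 2 vertices remain (8, 9). Sequence = [9 9 1 6 2 1 9]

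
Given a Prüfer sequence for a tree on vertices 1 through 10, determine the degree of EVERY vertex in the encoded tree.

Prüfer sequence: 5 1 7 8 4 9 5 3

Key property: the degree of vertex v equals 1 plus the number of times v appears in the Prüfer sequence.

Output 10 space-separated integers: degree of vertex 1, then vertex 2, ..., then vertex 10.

p_1 = 5: count[5] becomes 1
p_2 = 1: count[1] becomes 1
p_3 = 7: count[7] becomes 1
p_4 = 8: count[8] becomes 1
p_5 = 4: count[4] becomes 1
p_6 = 9: count[9] becomes 1
p_7 = 5: count[5] becomes 2
p_8 = 3: count[3] becomes 1
Degrees (1 + count): deg[1]=1+1=2, deg[2]=1+0=1, deg[3]=1+1=2, deg[4]=1+1=2, deg[5]=1+2=3, deg[6]=1+0=1, deg[7]=1+1=2, deg[8]=1+1=2, deg[9]=1+1=2, deg[10]=1+0=1

Answer: 2 1 2 2 3 1 2 2 2 1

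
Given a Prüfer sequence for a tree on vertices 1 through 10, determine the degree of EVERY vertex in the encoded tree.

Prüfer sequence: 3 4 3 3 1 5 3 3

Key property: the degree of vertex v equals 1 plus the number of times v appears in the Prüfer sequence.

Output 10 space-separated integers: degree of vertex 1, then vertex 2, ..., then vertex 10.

p_1 = 3: count[3] becomes 1
p_2 = 4: count[4] becomes 1
p_3 = 3: count[3] becomes 2
p_4 = 3: count[3] becomes 3
p_5 = 1: count[1] becomes 1
p_6 = 5: count[5] becomes 1
p_7 = 3: count[3] becomes 4
p_8 = 3: count[3] becomes 5
Degrees (1 + count): deg[1]=1+1=2, deg[2]=1+0=1, deg[3]=1+5=6, deg[4]=1+1=2, deg[5]=1+1=2, deg[6]=1+0=1, deg[7]=1+0=1, deg[8]=1+0=1, deg[9]=1+0=1, deg[10]=1+0=1

Answer: 2 1 6 2 2 1 1 1 1 1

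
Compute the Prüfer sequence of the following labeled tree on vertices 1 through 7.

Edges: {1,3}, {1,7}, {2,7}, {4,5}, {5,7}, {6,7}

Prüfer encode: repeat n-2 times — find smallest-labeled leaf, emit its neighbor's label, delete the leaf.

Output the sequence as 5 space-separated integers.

Step 1: leaves = {2,3,4,6}. Remove smallest leaf 2, emit neighbor 7.
Step 2: leaves = {3,4,6}. Remove smallest leaf 3, emit neighbor 1.
Step 3: leaves = {1,4,6}. Remove smallest leaf 1, emit neighbor 7.
Step 4: leaves = {4,6}. Remove smallest leaf 4, emit neighbor 5.
Step 5: leaves = {5,6}. Remove smallest leaf 5, emit neighbor 7.
Done: 2 vertices remain (6, 7). Sequence = [7 1 7 5 7]

Answer: 7 1 7 5 7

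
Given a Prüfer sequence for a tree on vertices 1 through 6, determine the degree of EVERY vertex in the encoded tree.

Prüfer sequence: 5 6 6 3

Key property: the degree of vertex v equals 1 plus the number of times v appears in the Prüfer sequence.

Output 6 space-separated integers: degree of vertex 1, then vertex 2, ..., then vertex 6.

p_1 = 5: count[5] becomes 1
p_2 = 6: count[6] becomes 1
p_3 = 6: count[6] becomes 2
p_4 = 3: count[3] becomes 1
Degrees (1 + count): deg[1]=1+0=1, deg[2]=1+0=1, deg[3]=1+1=2, deg[4]=1+0=1, deg[5]=1+1=2, deg[6]=1+2=3

Answer: 1 1 2 1 2 3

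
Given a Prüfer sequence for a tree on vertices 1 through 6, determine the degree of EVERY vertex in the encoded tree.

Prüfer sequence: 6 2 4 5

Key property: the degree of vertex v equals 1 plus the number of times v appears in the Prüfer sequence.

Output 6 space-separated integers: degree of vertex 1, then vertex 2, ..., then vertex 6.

Answer: 1 2 1 2 2 2

Derivation:
p_1 = 6: count[6] becomes 1
p_2 = 2: count[2] becomes 1
p_3 = 4: count[4] becomes 1
p_4 = 5: count[5] becomes 1
Degrees (1 + count): deg[1]=1+0=1, deg[2]=1+1=2, deg[3]=1+0=1, deg[4]=1+1=2, deg[5]=1+1=2, deg[6]=1+1=2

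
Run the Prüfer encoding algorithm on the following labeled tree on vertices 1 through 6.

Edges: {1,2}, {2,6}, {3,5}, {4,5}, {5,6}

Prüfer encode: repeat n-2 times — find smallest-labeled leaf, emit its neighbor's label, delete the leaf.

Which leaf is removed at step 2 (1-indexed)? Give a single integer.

Answer: 2

Derivation:
Step 1: current leaves = {1,3,4}. Remove leaf 1 (neighbor: 2).
Step 2: current leaves = {2,3,4}. Remove leaf 2 (neighbor: 6).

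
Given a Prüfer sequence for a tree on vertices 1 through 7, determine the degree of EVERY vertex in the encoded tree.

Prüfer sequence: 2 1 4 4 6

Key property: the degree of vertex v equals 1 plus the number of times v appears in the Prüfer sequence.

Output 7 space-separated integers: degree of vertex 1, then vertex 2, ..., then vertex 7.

p_1 = 2: count[2] becomes 1
p_2 = 1: count[1] becomes 1
p_3 = 4: count[4] becomes 1
p_4 = 4: count[4] becomes 2
p_5 = 6: count[6] becomes 1
Degrees (1 + count): deg[1]=1+1=2, deg[2]=1+1=2, deg[3]=1+0=1, deg[4]=1+2=3, deg[5]=1+0=1, deg[6]=1+1=2, deg[7]=1+0=1

Answer: 2 2 1 3 1 2 1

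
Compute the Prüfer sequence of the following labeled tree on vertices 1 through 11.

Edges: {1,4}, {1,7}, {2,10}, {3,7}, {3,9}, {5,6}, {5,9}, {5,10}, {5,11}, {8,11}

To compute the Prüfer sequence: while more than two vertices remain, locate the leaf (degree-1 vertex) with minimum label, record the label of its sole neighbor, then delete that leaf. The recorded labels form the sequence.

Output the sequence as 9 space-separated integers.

Step 1: leaves = {2,4,6,8}. Remove smallest leaf 2, emit neighbor 10.
Step 2: leaves = {4,6,8,10}. Remove smallest leaf 4, emit neighbor 1.
Step 3: leaves = {1,6,8,10}. Remove smallest leaf 1, emit neighbor 7.
Step 4: leaves = {6,7,8,10}. Remove smallest leaf 6, emit neighbor 5.
Step 5: leaves = {7,8,10}. Remove smallest leaf 7, emit neighbor 3.
Step 6: leaves = {3,8,10}. Remove smallest leaf 3, emit neighbor 9.
Step 7: leaves = {8,9,10}. Remove smallest leaf 8, emit neighbor 11.
Step 8: leaves = {9,10,11}. Remove smallest leaf 9, emit neighbor 5.
Step 9: leaves = {10,11}. Remove smallest leaf 10, emit neighbor 5.
Done: 2 vertices remain (5, 11). Sequence = [10 1 7 5 3 9 11 5 5]

Answer: 10 1 7 5 3 9 11 5 5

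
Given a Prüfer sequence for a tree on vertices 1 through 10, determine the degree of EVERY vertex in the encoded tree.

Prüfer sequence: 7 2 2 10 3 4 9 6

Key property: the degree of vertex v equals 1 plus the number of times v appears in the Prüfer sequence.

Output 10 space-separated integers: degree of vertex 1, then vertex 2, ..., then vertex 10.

p_1 = 7: count[7] becomes 1
p_2 = 2: count[2] becomes 1
p_3 = 2: count[2] becomes 2
p_4 = 10: count[10] becomes 1
p_5 = 3: count[3] becomes 1
p_6 = 4: count[4] becomes 1
p_7 = 9: count[9] becomes 1
p_8 = 6: count[6] becomes 1
Degrees (1 + count): deg[1]=1+0=1, deg[2]=1+2=3, deg[3]=1+1=2, deg[4]=1+1=2, deg[5]=1+0=1, deg[6]=1+1=2, deg[7]=1+1=2, deg[8]=1+0=1, deg[9]=1+1=2, deg[10]=1+1=2

Answer: 1 3 2 2 1 2 2 1 2 2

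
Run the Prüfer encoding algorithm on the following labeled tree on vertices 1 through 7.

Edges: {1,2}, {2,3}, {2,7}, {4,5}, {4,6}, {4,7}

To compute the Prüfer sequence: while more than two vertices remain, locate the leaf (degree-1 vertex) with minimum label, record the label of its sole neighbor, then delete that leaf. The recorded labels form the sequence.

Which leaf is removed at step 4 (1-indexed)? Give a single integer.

Step 1: current leaves = {1,3,5,6}. Remove leaf 1 (neighbor: 2).
Step 2: current leaves = {3,5,6}. Remove leaf 3 (neighbor: 2).
Step 3: current leaves = {2,5,6}. Remove leaf 2 (neighbor: 7).
Step 4: current leaves = {5,6,7}. Remove leaf 5 (neighbor: 4).

Answer: 5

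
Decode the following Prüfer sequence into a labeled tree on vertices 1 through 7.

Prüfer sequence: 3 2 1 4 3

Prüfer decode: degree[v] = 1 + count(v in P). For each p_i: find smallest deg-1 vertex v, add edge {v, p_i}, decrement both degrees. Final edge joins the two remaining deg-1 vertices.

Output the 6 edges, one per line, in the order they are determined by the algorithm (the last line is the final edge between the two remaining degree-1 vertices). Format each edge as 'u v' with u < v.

Initial degrees: {1:2, 2:2, 3:3, 4:2, 5:1, 6:1, 7:1}
Step 1: smallest deg-1 vertex = 5, p_1 = 3. Add edge {3,5}. Now deg[5]=0, deg[3]=2.
Step 2: smallest deg-1 vertex = 6, p_2 = 2. Add edge {2,6}. Now deg[6]=0, deg[2]=1.
Step 3: smallest deg-1 vertex = 2, p_3 = 1. Add edge {1,2}. Now deg[2]=0, deg[1]=1.
Step 4: smallest deg-1 vertex = 1, p_4 = 4. Add edge {1,4}. Now deg[1]=0, deg[4]=1.
Step 5: smallest deg-1 vertex = 4, p_5 = 3. Add edge {3,4}. Now deg[4]=0, deg[3]=1.
Final: two remaining deg-1 vertices are 3, 7. Add edge {3,7}.

Answer: 3 5
2 6
1 2
1 4
3 4
3 7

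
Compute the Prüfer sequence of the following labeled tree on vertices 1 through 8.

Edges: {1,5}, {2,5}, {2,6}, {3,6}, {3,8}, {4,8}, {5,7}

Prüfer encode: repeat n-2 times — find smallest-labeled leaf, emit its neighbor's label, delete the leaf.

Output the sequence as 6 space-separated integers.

Answer: 5 8 5 2 6 3

Derivation:
Step 1: leaves = {1,4,7}. Remove smallest leaf 1, emit neighbor 5.
Step 2: leaves = {4,7}. Remove smallest leaf 4, emit neighbor 8.
Step 3: leaves = {7,8}. Remove smallest leaf 7, emit neighbor 5.
Step 4: leaves = {5,8}. Remove smallest leaf 5, emit neighbor 2.
Step 5: leaves = {2,8}. Remove smallest leaf 2, emit neighbor 6.
Step 6: leaves = {6,8}. Remove smallest leaf 6, emit neighbor 3.
Done: 2 vertices remain (3, 8). Sequence = [5 8 5 2 6 3]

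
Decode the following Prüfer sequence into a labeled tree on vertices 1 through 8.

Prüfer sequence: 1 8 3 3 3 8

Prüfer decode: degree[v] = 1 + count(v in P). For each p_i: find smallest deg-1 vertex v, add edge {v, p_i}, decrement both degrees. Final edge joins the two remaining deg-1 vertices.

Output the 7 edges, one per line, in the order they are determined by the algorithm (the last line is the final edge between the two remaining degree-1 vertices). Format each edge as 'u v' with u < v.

Initial degrees: {1:2, 2:1, 3:4, 4:1, 5:1, 6:1, 7:1, 8:3}
Step 1: smallest deg-1 vertex = 2, p_1 = 1. Add edge {1,2}. Now deg[2]=0, deg[1]=1.
Step 2: smallest deg-1 vertex = 1, p_2 = 8. Add edge {1,8}. Now deg[1]=0, deg[8]=2.
Step 3: smallest deg-1 vertex = 4, p_3 = 3. Add edge {3,4}. Now deg[4]=0, deg[3]=3.
Step 4: smallest deg-1 vertex = 5, p_4 = 3. Add edge {3,5}. Now deg[5]=0, deg[3]=2.
Step 5: smallest deg-1 vertex = 6, p_5 = 3. Add edge {3,6}. Now deg[6]=0, deg[3]=1.
Step 6: smallest deg-1 vertex = 3, p_6 = 8. Add edge {3,8}. Now deg[3]=0, deg[8]=1.
Final: two remaining deg-1 vertices are 7, 8. Add edge {7,8}.

Answer: 1 2
1 8
3 4
3 5
3 6
3 8
7 8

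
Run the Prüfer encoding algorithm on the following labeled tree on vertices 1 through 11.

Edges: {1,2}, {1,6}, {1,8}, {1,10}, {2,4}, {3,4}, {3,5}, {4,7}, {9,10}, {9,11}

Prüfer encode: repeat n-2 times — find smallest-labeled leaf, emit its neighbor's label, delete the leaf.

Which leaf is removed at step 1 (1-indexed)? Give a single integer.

Step 1: current leaves = {5,6,7,8,11}. Remove leaf 5 (neighbor: 3).

Answer: 5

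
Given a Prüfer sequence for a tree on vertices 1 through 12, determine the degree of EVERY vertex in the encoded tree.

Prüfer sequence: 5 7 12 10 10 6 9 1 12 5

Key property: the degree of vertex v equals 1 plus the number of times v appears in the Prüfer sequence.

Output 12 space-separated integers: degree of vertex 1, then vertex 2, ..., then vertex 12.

Answer: 2 1 1 1 3 2 2 1 2 3 1 3

Derivation:
p_1 = 5: count[5] becomes 1
p_2 = 7: count[7] becomes 1
p_3 = 12: count[12] becomes 1
p_4 = 10: count[10] becomes 1
p_5 = 10: count[10] becomes 2
p_6 = 6: count[6] becomes 1
p_7 = 9: count[9] becomes 1
p_8 = 1: count[1] becomes 1
p_9 = 12: count[12] becomes 2
p_10 = 5: count[5] becomes 2
Degrees (1 + count): deg[1]=1+1=2, deg[2]=1+0=1, deg[3]=1+0=1, deg[4]=1+0=1, deg[5]=1+2=3, deg[6]=1+1=2, deg[7]=1+1=2, deg[8]=1+0=1, deg[9]=1+1=2, deg[10]=1+2=3, deg[11]=1+0=1, deg[12]=1+2=3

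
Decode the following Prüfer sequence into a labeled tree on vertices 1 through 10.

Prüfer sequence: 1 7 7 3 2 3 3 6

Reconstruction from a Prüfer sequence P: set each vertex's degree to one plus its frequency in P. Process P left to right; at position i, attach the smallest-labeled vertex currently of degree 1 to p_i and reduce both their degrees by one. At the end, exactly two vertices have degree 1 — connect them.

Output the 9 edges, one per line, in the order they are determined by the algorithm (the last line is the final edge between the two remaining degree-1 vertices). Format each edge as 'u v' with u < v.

Initial degrees: {1:2, 2:2, 3:4, 4:1, 5:1, 6:2, 7:3, 8:1, 9:1, 10:1}
Step 1: smallest deg-1 vertex = 4, p_1 = 1. Add edge {1,4}. Now deg[4]=0, deg[1]=1.
Step 2: smallest deg-1 vertex = 1, p_2 = 7. Add edge {1,7}. Now deg[1]=0, deg[7]=2.
Step 3: smallest deg-1 vertex = 5, p_3 = 7. Add edge {5,7}. Now deg[5]=0, deg[7]=1.
Step 4: smallest deg-1 vertex = 7, p_4 = 3. Add edge {3,7}. Now deg[7]=0, deg[3]=3.
Step 5: smallest deg-1 vertex = 8, p_5 = 2. Add edge {2,8}. Now deg[8]=0, deg[2]=1.
Step 6: smallest deg-1 vertex = 2, p_6 = 3. Add edge {2,3}. Now deg[2]=0, deg[3]=2.
Step 7: smallest deg-1 vertex = 9, p_7 = 3. Add edge {3,9}. Now deg[9]=0, deg[3]=1.
Step 8: smallest deg-1 vertex = 3, p_8 = 6. Add edge {3,6}. Now deg[3]=0, deg[6]=1.
Final: two remaining deg-1 vertices are 6, 10. Add edge {6,10}.

Answer: 1 4
1 7
5 7
3 7
2 8
2 3
3 9
3 6
6 10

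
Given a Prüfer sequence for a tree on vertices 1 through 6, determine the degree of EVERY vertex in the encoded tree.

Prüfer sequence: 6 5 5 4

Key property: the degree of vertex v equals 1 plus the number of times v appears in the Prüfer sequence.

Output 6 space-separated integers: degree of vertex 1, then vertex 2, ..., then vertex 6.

Answer: 1 1 1 2 3 2

Derivation:
p_1 = 6: count[6] becomes 1
p_2 = 5: count[5] becomes 1
p_3 = 5: count[5] becomes 2
p_4 = 4: count[4] becomes 1
Degrees (1 + count): deg[1]=1+0=1, deg[2]=1+0=1, deg[3]=1+0=1, deg[4]=1+1=2, deg[5]=1+2=3, deg[6]=1+1=2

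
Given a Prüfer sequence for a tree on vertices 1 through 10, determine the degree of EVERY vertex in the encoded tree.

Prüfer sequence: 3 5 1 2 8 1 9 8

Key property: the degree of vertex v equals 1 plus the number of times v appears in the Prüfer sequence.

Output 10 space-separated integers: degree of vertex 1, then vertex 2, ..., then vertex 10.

Answer: 3 2 2 1 2 1 1 3 2 1

Derivation:
p_1 = 3: count[3] becomes 1
p_2 = 5: count[5] becomes 1
p_3 = 1: count[1] becomes 1
p_4 = 2: count[2] becomes 1
p_5 = 8: count[8] becomes 1
p_6 = 1: count[1] becomes 2
p_7 = 9: count[9] becomes 1
p_8 = 8: count[8] becomes 2
Degrees (1 + count): deg[1]=1+2=3, deg[2]=1+1=2, deg[3]=1+1=2, deg[4]=1+0=1, deg[5]=1+1=2, deg[6]=1+0=1, deg[7]=1+0=1, deg[8]=1+2=3, deg[9]=1+1=2, deg[10]=1+0=1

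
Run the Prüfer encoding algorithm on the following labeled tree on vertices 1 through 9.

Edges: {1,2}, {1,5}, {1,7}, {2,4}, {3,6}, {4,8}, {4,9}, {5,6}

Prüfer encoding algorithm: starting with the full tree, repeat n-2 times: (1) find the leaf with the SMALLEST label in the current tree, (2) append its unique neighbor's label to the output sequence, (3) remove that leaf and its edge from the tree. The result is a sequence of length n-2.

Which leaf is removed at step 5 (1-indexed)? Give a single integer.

Step 1: current leaves = {3,7,8,9}. Remove leaf 3 (neighbor: 6).
Step 2: current leaves = {6,7,8,9}. Remove leaf 6 (neighbor: 5).
Step 3: current leaves = {5,7,8,9}. Remove leaf 5 (neighbor: 1).
Step 4: current leaves = {7,8,9}. Remove leaf 7 (neighbor: 1).
Step 5: current leaves = {1,8,9}. Remove leaf 1 (neighbor: 2).

Answer: 1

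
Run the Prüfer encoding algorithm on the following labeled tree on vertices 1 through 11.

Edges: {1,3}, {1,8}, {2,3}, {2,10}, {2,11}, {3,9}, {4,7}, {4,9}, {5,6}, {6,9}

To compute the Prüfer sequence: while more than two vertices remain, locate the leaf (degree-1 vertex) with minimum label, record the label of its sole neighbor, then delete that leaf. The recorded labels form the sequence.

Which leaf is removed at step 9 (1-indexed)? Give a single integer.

Answer: 10

Derivation:
Step 1: current leaves = {5,7,8,10,11}. Remove leaf 5 (neighbor: 6).
Step 2: current leaves = {6,7,8,10,11}. Remove leaf 6 (neighbor: 9).
Step 3: current leaves = {7,8,10,11}. Remove leaf 7 (neighbor: 4).
Step 4: current leaves = {4,8,10,11}. Remove leaf 4 (neighbor: 9).
Step 5: current leaves = {8,9,10,11}. Remove leaf 8 (neighbor: 1).
Step 6: current leaves = {1,9,10,11}. Remove leaf 1 (neighbor: 3).
Step 7: current leaves = {9,10,11}. Remove leaf 9 (neighbor: 3).
Step 8: current leaves = {3,10,11}. Remove leaf 3 (neighbor: 2).
Step 9: current leaves = {10,11}. Remove leaf 10 (neighbor: 2).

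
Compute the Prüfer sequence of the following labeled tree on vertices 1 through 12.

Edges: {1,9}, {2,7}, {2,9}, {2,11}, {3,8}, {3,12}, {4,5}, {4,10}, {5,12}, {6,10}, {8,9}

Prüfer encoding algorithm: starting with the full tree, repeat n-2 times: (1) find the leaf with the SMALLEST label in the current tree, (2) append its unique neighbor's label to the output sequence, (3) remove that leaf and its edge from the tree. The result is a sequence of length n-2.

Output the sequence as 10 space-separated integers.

Answer: 9 10 2 4 5 12 2 9 8 3

Derivation:
Step 1: leaves = {1,6,7,11}. Remove smallest leaf 1, emit neighbor 9.
Step 2: leaves = {6,7,11}. Remove smallest leaf 6, emit neighbor 10.
Step 3: leaves = {7,10,11}. Remove smallest leaf 7, emit neighbor 2.
Step 4: leaves = {10,11}. Remove smallest leaf 10, emit neighbor 4.
Step 5: leaves = {4,11}. Remove smallest leaf 4, emit neighbor 5.
Step 6: leaves = {5,11}. Remove smallest leaf 5, emit neighbor 12.
Step 7: leaves = {11,12}. Remove smallest leaf 11, emit neighbor 2.
Step 8: leaves = {2,12}. Remove smallest leaf 2, emit neighbor 9.
Step 9: leaves = {9,12}. Remove smallest leaf 9, emit neighbor 8.
Step 10: leaves = {8,12}. Remove smallest leaf 8, emit neighbor 3.
Done: 2 vertices remain (3, 12). Sequence = [9 10 2 4 5 12 2 9 8 3]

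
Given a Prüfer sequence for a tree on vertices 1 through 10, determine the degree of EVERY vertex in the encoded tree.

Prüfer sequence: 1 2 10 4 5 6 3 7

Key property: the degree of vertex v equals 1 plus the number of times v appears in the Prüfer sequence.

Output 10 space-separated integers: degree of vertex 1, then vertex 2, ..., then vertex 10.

p_1 = 1: count[1] becomes 1
p_2 = 2: count[2] becomes 1
p_3 = 10: count[10] becomes 1
p_4 = 4: count[4] becomes 1
p_5 = 5: count[5] becomes 1
p_6 = 6: count[6] becomes 1
p_7 = 3: count[3] becomes 1
p_8 = 7: count[7] becomes 1
Degrees (1 + count): deg[1]=1+1=2, deg[2]=1+1=2, deg[3]=1+1=2, deg[4]=1+1=2, deg[5]=1+1=2, deg[6]=1+1=2, deg[7]=1+1=2, deg[8]=1+0=1, deg[9]=1+0=1, deg[10]=1+1=2

Answer: 2 2 2 2 2 2 2 1 1 2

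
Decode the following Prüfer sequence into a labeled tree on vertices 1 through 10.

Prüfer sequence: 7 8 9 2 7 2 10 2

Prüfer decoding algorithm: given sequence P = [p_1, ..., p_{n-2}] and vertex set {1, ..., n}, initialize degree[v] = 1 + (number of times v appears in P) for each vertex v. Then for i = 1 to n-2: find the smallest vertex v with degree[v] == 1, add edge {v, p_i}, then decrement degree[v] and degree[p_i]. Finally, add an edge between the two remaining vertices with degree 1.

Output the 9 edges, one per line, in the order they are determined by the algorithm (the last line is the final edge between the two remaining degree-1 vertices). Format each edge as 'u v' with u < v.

Answer: 1 7
3 8
4 9
2 5
6 7
2 7
8 10
2 9
2 10

Derivation:
Initial degrees: {1:1, 2:4, 3:1, 4:1, 5:1, 6:1, 7:3, 8:2, 9:2, 10:2}
Step 1: smallest deg-1 vertex = 1, p_1 = 7. Add edge {1,7}. Now deg[1]=0, deg[7]=2.
Step 2: smallest deg-1 vertex = 3, p_2 = 8. Add edge {3,8}. Now deg[3]=0, deg[8]=1.
Step 3: smallest deg-1 vertex = 4, p_3 = 9. Add edge {4,9}. Now deg[4]=0, deg[9]=1.
Step 4: smallest deg-1 vertex = 5, p_4 = 2. Add edge {2,5}. Now deg[5]=0, deg[2]=3.
Step 5: smallest deg-1 vertex = 6, p_5 = 7. Add edge {6,7}. Now deg[6]=0, deg[7]=1.
Step 6: smallest deg-1 vertex = 7, p_6 = 2. Add edge {2,7}. Now deg[7]=0, deg[2]=2.
Step 7: smallest deg-1 vertex = 8, p_7 = 10. Add edge {8,10}. Now deg[8]=0, deg[10]=1.
Step 8: smallest deg-1 vertex = 9, p_8 = 2. Add edge {2,9}. Now deg[9]=0, deg[2]=1.
Final: two remaining deg-1 vertices are 2, 10. Add edge {2,10}.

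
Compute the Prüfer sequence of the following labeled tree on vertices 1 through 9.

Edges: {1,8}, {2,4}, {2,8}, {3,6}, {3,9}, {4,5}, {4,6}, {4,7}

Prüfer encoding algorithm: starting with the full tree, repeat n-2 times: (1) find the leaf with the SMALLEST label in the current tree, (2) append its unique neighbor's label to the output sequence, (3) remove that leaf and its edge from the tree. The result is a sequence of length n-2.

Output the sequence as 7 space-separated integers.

Step 1: leaves = {1,5,7,9}. Remove smallest leaf 1, emit neighbor 8.
Step 2: leaves = {5,7,8,9}. Remove smallest leaf 5, emit neighbor 4.
Step 3: leaves = {7,8,9}. Remove smallest leaf 7, emit neighbor 4.
Step 4: leaves = {8,9}. Remove smallest leaf 8, emit neighbor 2.
Step 5: leaves = {2,9}. Remove smallest leaf 2, emit neighbor 4.
Step 6: leaves = {4,9}. Remove smallest leaf 4, emit neighbor 6.
Step 7: leaves = {6,9}. Remove smallest leaf 6, emit neighbor 3.
Done: 2 vertices remain (3, 9). Sequence = [8 4 4 2 4 6 3]

Answer: 8 4 4 2 4 6 3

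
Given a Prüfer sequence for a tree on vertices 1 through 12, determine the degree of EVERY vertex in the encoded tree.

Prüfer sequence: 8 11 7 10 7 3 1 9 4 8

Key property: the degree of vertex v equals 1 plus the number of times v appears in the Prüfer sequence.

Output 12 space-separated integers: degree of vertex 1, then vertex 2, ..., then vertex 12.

Answer: 2 1 2 2 1 1 3 3 2 2 2 1

Derivation:
p_1 = 8: count[8] becomes 1
p_2 = 11: count[11] becomes 1
p_3 = 7: count[7] becomes 1
p_4 = 10: count[10] becomes 1
p_5 = 7: count[7] becomes 2
p_6 = 3: count[3] becomes 1
p_7 = 1: count[1] becomes 1
p_8 = 9: count[9] becomes 1
p_9 = 4: count[4] becomes 1
p_10 = 8: count[8] becomes 2
Degrees (1 + count): deg[1]=1+1=2, deg[2]=1+0=1, deg[3]=1+1=2, deg[4]=1+1=2, deg[5]=1+0=1, deg[6]=1+0=1, deg[7]=1+2=3, deg[8]=1+2=3, deg[9]=1+1=2, deg[10]=1+1=2, deg[11]=1+1=2, deg[12]=1+0=1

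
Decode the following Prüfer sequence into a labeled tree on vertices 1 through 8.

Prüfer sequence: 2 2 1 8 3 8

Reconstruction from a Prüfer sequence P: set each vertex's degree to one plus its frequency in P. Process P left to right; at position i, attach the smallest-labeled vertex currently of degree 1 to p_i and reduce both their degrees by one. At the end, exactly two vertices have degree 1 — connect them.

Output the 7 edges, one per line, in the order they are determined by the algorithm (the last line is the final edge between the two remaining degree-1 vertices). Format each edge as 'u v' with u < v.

Answer: 2 4
2 5
1 2
1 8
3 6
3 8
7 8

Derivation:
Initial degrees: {1:2, 2:3, 3:2, 4:1, 5:1, 6:1, 7:1, 8:3}
Step 1: smallest deg-1 vertex = 4, p_1 = 2. Add edge {2,4}. Now deg[4]=0, deg[2]=2.
Step 2: smallest deg-1 vertex = 5, p_2 = 2. Add edge {2,5}. Now deg[5]=0, deg[2]=1.
Step 3: smallest deg-1 vertex = 2, p_3 = 1. Add edge {1,2}. Now deg[2]=0, deg[1]=1.
Step 4: smallest deg-1 vertex = 1, p_4 = 8. Add edge {1,8}. Now deg[1]=0, deg[8]=2.
Step 5: smallest deg-1 vertex = 6, p_5 = 3. Add edge {3,6}. Now deg[6]=0, deg[3]=1.
Step 6: smallest deg-1 vertex = 3, p_6 = 8. Add edge {3,8}. Now deg[3]=0, deg[8]=1.
Final: two remaining deg-1 vertices are 7, 8. Add edge {7,8}.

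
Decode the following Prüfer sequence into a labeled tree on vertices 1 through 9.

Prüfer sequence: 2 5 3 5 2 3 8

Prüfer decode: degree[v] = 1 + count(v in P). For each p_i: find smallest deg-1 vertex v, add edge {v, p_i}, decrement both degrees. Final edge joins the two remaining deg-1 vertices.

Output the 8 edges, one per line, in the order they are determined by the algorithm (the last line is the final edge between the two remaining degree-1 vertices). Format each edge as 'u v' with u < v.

Answer: 1 2
4 5
3 6
5 7
2 5
2 3
3 8
8 9

Derivation:
Initial degrees: {1:1, 2:3, 3:3, 4:1, 5:3, 6:1, 7:1, 8:2, 9:1}
Step 1: smallest deg-1 vertex = 1, p_1 = 2. Add edge {1,2}. Now deg[1]=0, deg[2]=2.
Step 2: smallest deg-1 vertex = 4, p_2 = 5. Add edge {4,5}. Now deg[4]=0, deg[5]=2.
Step 3: smallest deg-1 vertex = 6, p_3 = 3. Add edge {3,6}. Now deg[6]=0, deg[3]=2.
Step 4: smallest deg-1 vertex = 7, p_4 = 5. Add edge {5,7}. Now deg[7]=0, deg[5]=1.
Step 5: smallest deg-1 vertex = 5, p_5 = 2. Add edge {2,5}. Now deg[5]=0, deg[2]=1.
Step 6: smallest deg-1 vertex = 2, p_6 = 3. Add edge {2,3}. Now deg[2]=0, deg[3]=1.
Step 7: smallest deg-1 vertex = 3, p_7 = 8. Add edge {3,8}. Now deg[3]=0, deg[8]=1.
Final: two remaining deg-1 vertices are 8, 9. Add edge {8,9}.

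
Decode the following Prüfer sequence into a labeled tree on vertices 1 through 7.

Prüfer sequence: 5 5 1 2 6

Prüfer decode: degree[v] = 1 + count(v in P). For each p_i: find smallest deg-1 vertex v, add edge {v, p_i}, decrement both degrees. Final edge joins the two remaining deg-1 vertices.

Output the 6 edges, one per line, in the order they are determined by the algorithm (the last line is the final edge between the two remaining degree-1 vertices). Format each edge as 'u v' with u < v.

Initial degrees: {1:2, 2:2, 3:1, 4:1, 5:3, 6:2, 7:1}
Step 1: smallest deg-1 vertex = 3, p_1 = 5. Add edge {3,5}. Now deg[3]=0, deg[5]=2.
Step 2: smallest deg-1 vertex = 4, p_2 = 5. Add edge {4,5}. Now deg[4]=0, deg[5]=1.
Step 3: smallest deg-1 vertex = 5, p_3 = 1. Add edge {1,5}. Now deg[5]=0, deg[1]=1.
Step 4: smallest deg-1 vertex = 1, p_4 = 2. Add edge {1,2}. Now deg[1]=0, deg[2]=1.
Step 5: smallest deg-1 vertex = 2, p_5 = 6. Add edge {2,6}. Now deg[2]=0, deg[6]=1.
Final: two remaining deg-1 vertices are 6, 7. Add edge {6,7}.

Answer: 3 5
4 5
1 5
1 2
2 6
6 7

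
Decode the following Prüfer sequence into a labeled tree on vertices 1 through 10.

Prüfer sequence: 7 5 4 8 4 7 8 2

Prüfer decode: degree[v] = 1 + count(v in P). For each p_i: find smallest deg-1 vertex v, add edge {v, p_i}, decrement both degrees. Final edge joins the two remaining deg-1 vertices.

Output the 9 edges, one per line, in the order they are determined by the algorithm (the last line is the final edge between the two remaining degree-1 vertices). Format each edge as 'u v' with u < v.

Initial degrees: {1:1, 2:2, 3:1, 4:3, 5:2, 6:1, 7:3, 8:3, 9:1, 10:1}
Step 1: smallest deg-1 vertex = 1, p_1 = 7. Add edge {1,7}. Now deg[1]=0, deg[7]=2.
Step 2: smallest deg-1 vertex = 3, p_2 = 5. Add edge {3,5}. Now deg[3]=0, deg[5]=1.
Step 3: smallest deg-1 vertex = 5, p_3 = 4. Add edge {4,5}. Now deg[5]=0, deg[4]=2.
Step 4: smallest deg-1 vertex = 6, p_4 = 8. Add edge {6,8}. Now deg[6]=0, deg[8]=2.
Step 5: smallest deg-1 vertex = 9, p_5 = 4. Add edge {4,9}. Now deg[9]=0, deg[4]=1.
Step 6: smallest deg-1 vertex = 4, p_6 = 7. Add edge {4,7}. Now deg[4]=0, deg[7]=1.
Step 7: smallest deg-1 vertex = 7, p_7 = 8. Add edge {7,8}. Now deg[7]=0, deg[8]=1.
Step 8: smallest deg-1 vertex = 8, p_8 = 2. Add edge {2,8}. Now deg[8]=0, deg[2]=1.
Final: two remaining deg-1 vertices are 2, 10. Add edge {2,10}.

Answer: 1 7
3 5
4 5
6 8
4 9
4 7
7 8
2 8
2 10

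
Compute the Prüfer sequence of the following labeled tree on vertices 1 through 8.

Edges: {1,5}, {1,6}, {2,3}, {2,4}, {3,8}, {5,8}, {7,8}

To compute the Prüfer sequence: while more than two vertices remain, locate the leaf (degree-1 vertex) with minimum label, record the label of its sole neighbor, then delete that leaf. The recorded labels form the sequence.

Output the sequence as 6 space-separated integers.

Step 1: leaves = {4,6,7}. Remove smallest leaf 4, emit neighbor 2.
Step 2: leaves = {2,6,7}. Remove smallest leaf 2, emit neighbor 3.
Step 3: leaves = {3,6,7}. Remove smallest leaf 3, emit neighbor 8.
Step 4: leaves = {6,7}. Remove smallest leaf 6, emit neighbor 1.
Step 5: leaves = {1,7}. Remove smallest leaf 1, emit neighbor 5.
Step 6: leaves = {5,7}. Remove smallest leaf 5, emit neighbor 8.
Done: 2 vertices remain (7, 8). Sequence = [2 3 8 1 5 8]

Answer: 2 3 8 1 5 8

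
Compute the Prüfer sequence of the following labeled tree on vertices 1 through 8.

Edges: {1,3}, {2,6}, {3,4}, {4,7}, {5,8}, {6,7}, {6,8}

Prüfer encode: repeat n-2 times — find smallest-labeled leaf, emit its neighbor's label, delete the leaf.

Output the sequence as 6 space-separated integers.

Step 1: leaves = {1,2,5}. Remove smallest leaf 1, emit neighbor 3.
Step 2: leaves = {2,3,5}. Remove smallest leaf 2, emit neighbor 6.
Step 3: leaves = {3,5}. Remove smallest leaf 3, emit neighbor 4.
Step 4: leaves = {4,5}. Remove smallest leaf 4, emit neighbor 7.
Step 5: leaves = {5,7}. Remove smallest leaf 5, emit neighbor 8.
Step 6: leaves = {7,8}. Remove smallest leaf 7, emit neighbor 6.
Done: 2 vertices remain (6, 8). Sequence = [3 6 4 7 8 6]

Answer: 3 6 4 7 8 6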